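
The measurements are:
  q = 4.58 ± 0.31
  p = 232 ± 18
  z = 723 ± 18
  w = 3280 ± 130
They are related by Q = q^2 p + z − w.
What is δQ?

771

Let h = q^2·p = 4870. δh/h = √((2·δq/q)² + (1·δp/p)²) = √(0.0183 + 0.00602) = 0.156, so δh = 759.
Q = h + z − w: δQ = √(δh² + δz² + δw²) = √(5.77e+05 + 324 + 16900) = 771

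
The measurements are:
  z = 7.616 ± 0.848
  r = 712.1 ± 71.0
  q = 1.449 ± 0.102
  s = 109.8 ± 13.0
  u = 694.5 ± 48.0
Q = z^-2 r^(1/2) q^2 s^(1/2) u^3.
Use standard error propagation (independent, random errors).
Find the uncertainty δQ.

1.17e+09

Q is a product of powers, so relative uncertainties combine in quadrature:
  (-2·δz/z)² = (-2×0.111)² = 0.0496;  (½·δr/r)² = (0.5×0.0997)² = 0.00249;  (2·δq/q)² = (2×0.0704)² = 0.0198;  (½·δs/s)² = (0.5×0.118)² = 0.00350;  (3·δu/u)² = (3×0.0691)² = 0.0430
δQ/Q = √(0.118) = 0.344
Q = 3.391e+09, so δQ = 0.344 × 3.391e+09 = 1.17e+09.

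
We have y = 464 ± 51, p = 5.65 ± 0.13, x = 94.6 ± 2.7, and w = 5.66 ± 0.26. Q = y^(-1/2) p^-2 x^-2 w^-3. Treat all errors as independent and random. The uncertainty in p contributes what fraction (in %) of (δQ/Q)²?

7.73%

(δQ/Q)² = (−½·δy/y)² + (-2·δp/p)² + (-2·δx/x)² + (-3·δw/w)²
  y term: (-0.5×0.110)² = 0.00302
  p term: (-2×0.0230)² = 0.00212
  x term: (-2×0.0285)² = 0.00326
  w term: (-3×0.0459)² = 0.0190
Total = 0.0274. Share from p = 0.00212/0.0274 = 0.0773.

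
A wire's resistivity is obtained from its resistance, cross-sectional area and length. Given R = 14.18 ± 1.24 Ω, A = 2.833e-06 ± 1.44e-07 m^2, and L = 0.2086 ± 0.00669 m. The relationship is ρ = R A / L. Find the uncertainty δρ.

2.04e-05 Ω·m

Products/powers → add relative errors in quadrature, weighted by exponent:
  (1·δR/R)² = (1×0.0874)² = 0.00765;  (1·δA/A)² = (1×0.0508)² = 0.00258;  (-1·δL/L)² = (-1×0.0321)² = 0.00103
δρ/ρ = √(0.0113) = 0.106
ρ = 0.0001926 Ω·m, so δρ = 0.106 × 0.0001926 = 2.04e-05 Ω·m.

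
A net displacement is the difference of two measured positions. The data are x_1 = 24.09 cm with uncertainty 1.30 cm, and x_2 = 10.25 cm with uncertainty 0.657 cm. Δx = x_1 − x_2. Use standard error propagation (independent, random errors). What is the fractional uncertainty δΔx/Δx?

Sums and differences: (δΔx)² = Σ (cᵢ δxᵢ)².
  (δx_1)² = 1.69;  (δx_2)² = 0.432
δΔx = √(2.12) = 1.46 cm
Δx = 13.84 cm, so δΔx/Δx = 1.46/13.84 = 0.105.

0.105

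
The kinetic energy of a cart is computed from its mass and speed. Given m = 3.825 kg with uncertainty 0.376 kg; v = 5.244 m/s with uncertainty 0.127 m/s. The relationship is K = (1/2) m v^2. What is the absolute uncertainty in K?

Since K is a product/quotient, work with relative uncertainties:
  (1·δm/m)² = (1×0.0983)² = 0.00966;  (2·δv/v)² = (2×0.0242)² = 0.00235
δK/K = √(0.0120) = 0.110
K = 52.59 J, so δK = 0.110 × 52.59 = 5.76 J.

5.76 J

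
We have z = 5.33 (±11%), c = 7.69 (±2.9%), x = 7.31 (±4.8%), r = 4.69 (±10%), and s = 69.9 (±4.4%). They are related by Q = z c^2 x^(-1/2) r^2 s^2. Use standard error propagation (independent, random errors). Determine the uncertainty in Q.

3.16e+06

Q is a product of powers, so relative uncertainties combine in quadrature:
  (1·δz/z)² = (1×0.110)² = 0.0121;  (2·δc/c)² = (2×0.0290)² = 0.00336;  (−½·δx/x)² = (-0.5×0.0480)² = 0.000576;  (2·δr/r)² = (2×0.100)² = 0.0400;  (2·δs/s)² = (2×0.0440)² = 0.00774
δQ/Q = √(0.0638) = 0.253
Q = 1.25e+07, so δQ = 0.253 × 1.25e+07 = 3.16e+06.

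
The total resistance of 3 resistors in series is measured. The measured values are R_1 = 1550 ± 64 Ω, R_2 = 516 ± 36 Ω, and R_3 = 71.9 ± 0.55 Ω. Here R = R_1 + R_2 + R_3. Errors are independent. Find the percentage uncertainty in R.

3.43%

Sums and differences: (δR)² = Σ (cᵢ δxᵢ)².
  (δR_1)² = 4100;  (δR_2)² = 1300;  (δR_3)² = 0.303
δR = √(5390) = 73.4 Ω
R = 2140 Ω, so δR/R = 73.4/2140 = 0.0343.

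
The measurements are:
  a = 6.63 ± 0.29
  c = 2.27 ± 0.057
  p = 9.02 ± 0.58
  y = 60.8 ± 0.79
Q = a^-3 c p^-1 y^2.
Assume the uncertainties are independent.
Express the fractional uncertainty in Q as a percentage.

Relative error in a monomial: (δQ/Q)² = Σ (nᵢ · δxᵢ/xᵢ)².
  (-3·δa/a)² = (-3×0.0437)² = 0.0172;  (1·δc/c)² = (1×0.0251)² = 0.000631;  (-1·δp/p)² = (-1×0.0643)² = 0.00413;  (2·δy/y)² = (2×0.0130)² = 0.000675
δQ/Q = √(0.0227) = 0.151

15.1%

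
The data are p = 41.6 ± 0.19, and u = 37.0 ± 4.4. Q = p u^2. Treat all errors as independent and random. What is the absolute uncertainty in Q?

For a monomial Q ∝ p, u^2, fractional errors add in quadrature:
  (1·δp/p)² = (1×0.00457)² = 2.09e-05;  (2·δu/u)² = (2×0.119)² = 0.0566
δQ/Q = √(0.0566) = 0.238
Q = 57000, so δQ = 0.238 × 57000 = 13500.

13500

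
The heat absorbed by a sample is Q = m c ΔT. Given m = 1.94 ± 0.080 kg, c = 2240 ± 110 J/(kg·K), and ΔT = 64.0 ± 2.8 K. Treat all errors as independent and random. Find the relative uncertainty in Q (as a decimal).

Q is a product of powers, so relative uncertainties combine in quadrature:
  (1·δm/m)² = (1×0.0412)² = 0.00170;  (1·δc/c)² = (1×0.0491)² = 0.00241;  (1·δΔT/ΔT)² = (1×0.0437)² = 0.00191
δQ/Q = √(0.00603) = 0.0776

0.0776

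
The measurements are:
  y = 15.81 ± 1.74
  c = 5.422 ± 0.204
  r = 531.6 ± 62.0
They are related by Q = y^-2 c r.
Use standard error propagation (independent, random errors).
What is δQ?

2.91

For a monomial Q ∝ y^-2, c, r, fractional errors add in quadrature:
  (-2·δy/y)² = (-2×0.110)² = 0.0485;  (1·δc/c)² = (1×0.0376)² = 0.00142;  (1·δr/r)² = (1×0.117)² = 0.0136
δQ/Q = √(0.0635) = 0.252
Q = 11.53, so δQ = 0.252 × 11.53 = 2.91.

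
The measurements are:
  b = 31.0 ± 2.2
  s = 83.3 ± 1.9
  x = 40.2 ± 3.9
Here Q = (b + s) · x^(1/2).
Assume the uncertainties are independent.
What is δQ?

39.7

Let u = b + s = 114. δu = √(δb² + δs²) = √(4.84 + 3.61) = 2.91, so δu/u = 0.0254.
Q is then a monomial in u, x:
δQ/Q = √((δu/u)² + (½·δx/x)²) = √(0.000647 + 0.00235) = 0.0548
Q = 725, so δQ = 0.0548 × 725 = 39.7.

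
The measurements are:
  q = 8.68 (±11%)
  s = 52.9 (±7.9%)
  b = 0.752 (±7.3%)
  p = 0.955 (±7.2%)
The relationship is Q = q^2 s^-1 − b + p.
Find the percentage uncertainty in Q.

21.2%

Let w = q^2·s^-1 = 1.42. δw/w = √((2·δq/q)² + (-1·δs/s)²) = √(0.0484 + 0.00624) = 0.234, so δw = 0.333.
Q = w − b + p: δQ = √(δw² + δb² + δp²) = √(0.111 + 0.00301 + 0.00473) = 0.344
Q = 1.63, so δQ/Q = 0.344/1.63 = 0.212.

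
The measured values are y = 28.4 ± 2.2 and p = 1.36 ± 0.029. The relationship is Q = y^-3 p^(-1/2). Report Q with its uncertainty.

(3.74 ± 0.871) × 10^-5

For a monomial Q ∝ y^-3, p^(-1/2), fractional errors add in quadrature:
  (-3·δy/y)² = (-3×0.0775)² = 0.0540;  (−½·δp/p)² = (-0.5×0.0213)² = 0.000114
δQ/Q = √(0.0541) = 0.233
Q = 3.74e-05, so δQ = 0.233 × 3.74e-05 = 8.71e-06.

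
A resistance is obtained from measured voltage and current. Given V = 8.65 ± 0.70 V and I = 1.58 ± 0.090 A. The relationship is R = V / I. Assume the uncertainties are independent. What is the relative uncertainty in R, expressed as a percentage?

Relative error in a monomial: (δR/R)² = Σ (nᵢ · δxᵢ/xᵢ)².
  (1·δV/V)² = (1×0.0809)² = 0.00655;  (-1·δI/I)² = (-1×0.0570)² = 0.00324
δR/R = √(0.00979) = 0.0990

9.90%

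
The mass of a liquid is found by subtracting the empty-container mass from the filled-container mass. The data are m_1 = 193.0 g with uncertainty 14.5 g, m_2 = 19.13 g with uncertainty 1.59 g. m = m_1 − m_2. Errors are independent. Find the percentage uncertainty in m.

m is a linear combination, so absolute uncertainties add in quadrature:
  (δm_1)² = 210;  (δm_2)² = 2.53
δm = √(213) = 14.6 g
m = 173.9 g, so δm/m = 14.6/173.9 = 0.0839.

8.39%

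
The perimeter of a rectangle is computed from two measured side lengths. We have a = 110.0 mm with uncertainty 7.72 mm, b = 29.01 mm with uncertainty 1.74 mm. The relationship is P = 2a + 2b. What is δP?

15.8 mm

P is a linear combination, so absolute uncertainties add in quadrature:
  (2·δa)² = 238;  (2·δb)² = 12.1
δP = √(251) = 15.8 mm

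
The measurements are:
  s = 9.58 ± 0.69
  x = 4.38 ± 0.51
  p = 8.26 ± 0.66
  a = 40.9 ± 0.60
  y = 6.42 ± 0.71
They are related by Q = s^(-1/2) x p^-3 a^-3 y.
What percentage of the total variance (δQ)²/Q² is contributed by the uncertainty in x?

15.7%

(δQ/Q)² = (−½·δs/s)² + (1·δx/x)² + (-3·δp/p)² + (-3·δa/a)² + (1·δy/y)²
  s term: (-0.5×0.0720)² = 0.00130
  x term: (1×0.116)² = 0.0136
  p term: (-3×0.0799)² = 0.0575
  a term: (-3×0.0147)² = 0.00194
  y term: (1×0.111)² = 0.0122
Total = 0.0865. Share from x = 0.0136/0.0865 = 0.157.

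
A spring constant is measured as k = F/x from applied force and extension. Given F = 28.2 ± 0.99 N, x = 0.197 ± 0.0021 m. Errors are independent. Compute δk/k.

0.0367

Since k is a product/quotient, work with relative uncertainties:
  (1·δF/F)² = (1×0.0351)² = 0.00123;  (-1·δx/x)² = (-1×0.0107)² = 0.000114
δk/k = √(0.00135) = 0.0367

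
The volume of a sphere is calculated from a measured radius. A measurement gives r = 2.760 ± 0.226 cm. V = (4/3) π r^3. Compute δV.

21.6 cm^3

V ∝ r^3, so δV/V = |3| · δr/r = 3 × 0.0819 = 0.246.
V = 88.07 cm^3, so δV = 0.246 × 88.07 = 21.6 cm^3.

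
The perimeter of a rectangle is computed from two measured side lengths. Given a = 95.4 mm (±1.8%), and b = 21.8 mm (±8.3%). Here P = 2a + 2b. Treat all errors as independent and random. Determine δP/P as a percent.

2.13%

Absolute uncertainties add in quadrature for a linear combination:
  (2·δa)² = 11.8;  (2·δb)² = 13.1
δP = √(24.9) = 4.99 mm
P = 234 mm, so δP/P = 4.99/234 = 0.0213.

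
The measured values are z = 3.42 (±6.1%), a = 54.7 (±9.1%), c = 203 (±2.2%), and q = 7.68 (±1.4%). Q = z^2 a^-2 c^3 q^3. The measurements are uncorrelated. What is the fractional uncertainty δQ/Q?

For a monomial Q ∝ z^2, a^-2, c^3, q^3, fractional errors add in quadrature:
  (2·δz/z)² = (2×0.0610)² = 0.0149;  (-2·δa/a)² = (-2×0.0910)² = 0.0331;  (3·δc/c)² = (3×0.0220)² = 0.00436;  (3·δq/q)² = (3×0.0140)² = 0.00176
δQ/Q = √(0.0541) = 0.233

0.233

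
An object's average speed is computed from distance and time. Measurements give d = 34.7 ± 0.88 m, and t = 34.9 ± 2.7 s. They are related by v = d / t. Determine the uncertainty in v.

Products/powers → add relative errors in quadrature, weighted by exponent:
  (1·δd/d)² = (1×0.0254)² = 0.000643;  (-1·δt/t)² = (-1×0.0774)² = 0.00599
δv/v = √(0.00663) = 0.0814
v = 0.994 m/s, so δv = 0.0814 × 0.994 = 0.0809 m/s.

0.0809 m/s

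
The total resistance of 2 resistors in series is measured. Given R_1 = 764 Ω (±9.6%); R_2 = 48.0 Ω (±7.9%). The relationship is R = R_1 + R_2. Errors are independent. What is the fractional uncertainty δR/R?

Absolute uncertainties add in quadrature for a linear combination:
  (δR_1)² = 5380;  (δR_2)² = 14.4
δR = √(5390) = 73.4 Ω
R = 812 Ω, so δR/R = 73.4/812 = 0.0904.

0.0904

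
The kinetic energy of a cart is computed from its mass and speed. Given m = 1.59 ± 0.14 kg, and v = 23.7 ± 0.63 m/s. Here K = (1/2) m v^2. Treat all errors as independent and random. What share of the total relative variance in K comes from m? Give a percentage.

73.3%

(δK/K)² = (1·δm/m)² + (2·δv/v)²
  m term: (1×0.0881)² = 0.00775
  v term: (2×0.0266)² = 0.00283
Total = 0.0106. Share from m = 0.00775/0.0106 = 0.733.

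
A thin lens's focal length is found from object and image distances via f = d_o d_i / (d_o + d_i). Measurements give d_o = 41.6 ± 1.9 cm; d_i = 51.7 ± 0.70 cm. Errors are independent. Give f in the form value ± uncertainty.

23.1 ± 0.600 cm

∂f/∂d_o = (d_i/(d_o+d_i))² = 0.307;  ∂f/∂d_i = (d_o/(d_o+d_i))² = 0.199
δf = √((∂f/∂d_o · δd_o)² + (∂f/∂d_i · δd_i)²) = √(0.340 + 0.0194) = 0.600 cm
f = 23.1 cm.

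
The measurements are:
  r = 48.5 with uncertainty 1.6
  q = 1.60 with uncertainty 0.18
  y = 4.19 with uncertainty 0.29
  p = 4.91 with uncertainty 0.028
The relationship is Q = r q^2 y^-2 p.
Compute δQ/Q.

Each factor contributes (exponent × relative error)² to (δQ/Q)²:
  (1·δr/r)² = (1×0.0330)² = 0.00109;  (2·δq/q)² = (2×0.112)² = 0.0506;  (-2·δy/y)² = (-2×0.0692)² = 0.0192;  (1·δp/p)² = (1×0.00570)² = 3.25e-05
δQ/Q = √(0.0709) = 0.266

0.266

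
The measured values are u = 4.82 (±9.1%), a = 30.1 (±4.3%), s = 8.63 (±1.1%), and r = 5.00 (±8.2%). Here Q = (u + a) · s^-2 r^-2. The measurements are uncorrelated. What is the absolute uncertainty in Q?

0.00319

Let w = u + a = 34.9. δw = √(δu² + δa²) = √(0.192 + 1.68) = 1.37, so δw/w = 0.0391.
Q is then a monomial in w, s, r:
δQ/Q = √((δw/w)² + (-2·δs/s)² + (-2·δr/r)²) = √(0.00153 + 0.000484 + 0.0269) = 0.170
Q = 0.0188, so δQ = 0.170 × 0.0188 = 0.00319.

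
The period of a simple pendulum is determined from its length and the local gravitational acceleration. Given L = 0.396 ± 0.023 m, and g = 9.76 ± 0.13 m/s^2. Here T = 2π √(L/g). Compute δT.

T is a product of powers, so relative uncertainties combine in quadrature:
  (½·δL/L)² = (0.5×0.0581)² = 0.000843;  (−½·δg/g)² = (-0.5×0.0133)² = 4.44e-05
δT/T = √(0.000888) = 0.0298
T = 1.27 s, so δT = 0.0298 × 1.27 = 0.0377 s.

0.0377 s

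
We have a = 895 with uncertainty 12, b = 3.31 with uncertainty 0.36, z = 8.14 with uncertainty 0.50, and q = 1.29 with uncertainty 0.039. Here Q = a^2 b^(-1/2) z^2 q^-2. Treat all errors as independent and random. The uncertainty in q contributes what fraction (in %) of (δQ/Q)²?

16.3%

(δQ/Q)² = (2·δa/a)² + (−½·δb/b)² + (2·δz/z)² + (-2·δq/q)²
  a term: (2×0.0134)² = 0.000719
  b term: (-0.5×0.109)² = 0.00296
  z term: (2×0.0614)² = 0.0151
  q term: (-2×0.0302)² = 0.00366
Total = 0.0224. Share from q = 0.00366/0.0224 = 0.163.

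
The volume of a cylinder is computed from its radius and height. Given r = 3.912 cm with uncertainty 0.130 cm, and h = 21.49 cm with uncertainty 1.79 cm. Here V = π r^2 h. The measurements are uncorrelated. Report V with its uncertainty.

1033 ± 110 cm^3

V is a product of powers, so relative uncertainties combine in quadrature:
  (2·δr/r)² = (2×0.0332)² = 0.00442;  (1·δh/h)² = (1×0.0833)² = 0.00694
δV/V = √(0.0114) = 0.107
V = 1033 cm^3, so δV = 0.107 × 1033 = 110 cm^3.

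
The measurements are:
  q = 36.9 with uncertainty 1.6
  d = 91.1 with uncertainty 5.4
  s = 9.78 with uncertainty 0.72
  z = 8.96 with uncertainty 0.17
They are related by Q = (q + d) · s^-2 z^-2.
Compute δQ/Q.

Let u = q + d = 128. δu = √(δq² + δd²) = √(2.56 + 29.2) = 5.63, so δu/u = 0.0440.
Q is then a monomial in u, s, z:
δQ/Q = √((δu/u)² + (-2·δs/s)² + (-2·δz/z)²) = √(0.00194 + 0.0217 + 0.00144) = 0.158

0.158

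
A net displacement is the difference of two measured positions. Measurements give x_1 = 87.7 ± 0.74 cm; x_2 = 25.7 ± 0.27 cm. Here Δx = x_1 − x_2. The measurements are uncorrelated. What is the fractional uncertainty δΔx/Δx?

Δx is a linear combination, so absolute uncertainties add in quadrature:
  (δx_1)² = 0.548;  (δx_2)² = 0.0729
δΔx = √(0.620) = 0.788 cm
Δx = 62.0 cm, so δΔx/Δx = 0.788/62.0 = 0.0127.

0.0127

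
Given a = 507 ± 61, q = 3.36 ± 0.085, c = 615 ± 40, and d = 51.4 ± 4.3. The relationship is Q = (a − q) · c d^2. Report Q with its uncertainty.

Let u = a − q = 504. δu = √(δa² + δq²) = √(3720 + 0.00723) = 61.0, so δu/u = 0.121.
Q is then a monomial in u, c, d:
δQ/Q = √((δu/u)² + (1·δc/c)² + (2·δd/d)²) = √(0.0147 + 0.00423 + 0.0280) = 0.217
Q = 8.18e+08, so δQ = 0.217 × 8.18e+08 = 1.77e+08.

(8.18 ± 1.77) × 10^8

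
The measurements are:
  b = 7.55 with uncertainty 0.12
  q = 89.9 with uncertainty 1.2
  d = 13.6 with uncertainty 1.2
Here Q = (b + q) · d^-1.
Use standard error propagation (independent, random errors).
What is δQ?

0.638

Let u = b + q = 97.5. δu = √(δb² + δq²) = √(0.0144 + 1.44) = 1.21, so δu/u = 0.0124.
Q is then a monomial in u, d:
δQ/Q = √((δu/u)² + (-1·δd/d)²) = √(0.000153 + 0.00779) = 0.0891
Q = 7.17, so δQ = 0.0891 × 7.17 = 0.638.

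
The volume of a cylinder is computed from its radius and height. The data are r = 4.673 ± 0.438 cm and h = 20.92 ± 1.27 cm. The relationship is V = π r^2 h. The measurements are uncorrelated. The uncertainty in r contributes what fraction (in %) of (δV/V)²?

(δV/V)² = (2·δr/r)² + (1·δh/h)²
  r term: (2×0.0937)² = 0.0351
  h term: (1×0.0607)² = 0.00369
Total = 0.0388. Share from r = 0.0351/0.0388 = 0.905.

90.5%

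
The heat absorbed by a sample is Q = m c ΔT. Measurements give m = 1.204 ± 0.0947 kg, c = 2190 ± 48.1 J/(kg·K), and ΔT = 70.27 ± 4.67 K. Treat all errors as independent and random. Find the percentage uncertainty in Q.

Relative error in a monomial: (δQ/Q)² = Σ (nᵢ · δxᵢ/xᵢ)².
  (1·δm/m)² = (1×0.0787)² = 0.00619;  (1·δc/c)² = (1×0.0220)² = 0.000482;  (1·δΔT/ΔT)² = (1×0.0665)² = 0.00442
δQ/Q = √(0.0111) = 0.105

10.5%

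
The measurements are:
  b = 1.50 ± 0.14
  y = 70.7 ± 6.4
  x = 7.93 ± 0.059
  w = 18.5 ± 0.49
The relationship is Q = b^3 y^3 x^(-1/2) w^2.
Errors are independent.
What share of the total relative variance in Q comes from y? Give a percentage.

47.6%

(δQ/Q)² = (3·δb/b)² + (3·δy/y)² + (−½·δx/x)² + (2·δw/w)²
  b term: (3×0.0933)² = 0.0784
  y term: (3×0.0905)² = 0.0738
  x term: (-0.5×0.00744)² = 1.38e-05
  w term: (2×0.0265)² = 0.00281
Total = 0.155. Share from y = 0.0738/0.155 = 0.476.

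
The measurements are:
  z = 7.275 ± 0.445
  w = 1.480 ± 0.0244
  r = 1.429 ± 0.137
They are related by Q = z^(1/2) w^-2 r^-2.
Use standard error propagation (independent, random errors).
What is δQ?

0.119

Each factor contributes (exponent × relative error)² to (δQ/Q)²:
  (½·δz/z)² = (0.5×0.0612)² = 0.000935;  (-2·δw/w)² = (-2×0.0165)² = 0.00109;  (-2·δr/r)² = (-2×0.0959)² = 0.0368
δQ/Q = √(0.0388) = 0.197
Q = 0.6030, so δQ = 0.197 × 0.6030 = 0.119.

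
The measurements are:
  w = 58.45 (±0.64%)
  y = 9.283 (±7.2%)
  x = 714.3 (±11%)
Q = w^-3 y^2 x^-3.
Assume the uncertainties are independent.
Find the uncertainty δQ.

Q is a product of powers, so relative uncertainties combine in quadrature:
  (-3·δw/w)² = (-3×0.00640)² = 0.000369;  (2·δy/y)² = (2×0.0720)² = 0.0207;  (-3·δx/x)² = (-3×0.110)² = 0.109
δQ/Q = √(0.130) = 0.361
Q = 1.184e-12, so δQ = 0.361 × 1.184e-12 = 4.27e-13.

4.27e-13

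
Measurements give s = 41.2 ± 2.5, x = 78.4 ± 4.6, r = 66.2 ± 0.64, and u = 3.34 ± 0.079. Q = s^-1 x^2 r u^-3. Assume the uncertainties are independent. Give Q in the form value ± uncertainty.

For a monomial Q ∝ s^-1, x^2, r, u^-3, fractional errors add in quadrature:
  (-1·δs/s)² = (-1×0.0607)² = 0.00368;  (2·δx/x)² = (2×0.0587)² = 0.0138;  (1·δr/r)² = (1×0.00967)² = 9.35e-05;  (-3·δu/u)² = (-3×0.0237)² = 0.00504
δQ/Q = √(0.0226) = 0.150
Q = 265, so δQ = 0.150 × 265 = 39.8.

265 ± 39.8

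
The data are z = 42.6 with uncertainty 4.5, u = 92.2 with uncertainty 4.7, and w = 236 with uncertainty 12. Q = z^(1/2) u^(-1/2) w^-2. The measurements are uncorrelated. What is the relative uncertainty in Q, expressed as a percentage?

Q is a product of powers, so relative uncertainties combine in quadrature:
  (½·δz/z)² = (0.5×0.106)² = 0.00279;  (−½·δu/u)² = (-0.5×0.0510)² = 0.000650;  (-2·δw/w)² = (-2×0.0508)² = 0.0103
δQ/Q = √(0.0138) = 0.117

11.7%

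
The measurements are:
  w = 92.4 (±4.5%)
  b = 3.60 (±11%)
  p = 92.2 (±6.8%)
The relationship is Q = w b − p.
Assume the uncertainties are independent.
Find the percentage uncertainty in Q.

Let h = w·b = 333. δh/h = √((1·δw/w)² + (1·δb/b)²) = √(0.00202 + 0.0121) = 0.119, so δh = 39.5.
Q = h − p: δQ = √(δh² + δp²) = √(1560 + 39.3) = 40.0
Q = 240, so δQ/Q = 40.0/240 = 0.166.

16.6%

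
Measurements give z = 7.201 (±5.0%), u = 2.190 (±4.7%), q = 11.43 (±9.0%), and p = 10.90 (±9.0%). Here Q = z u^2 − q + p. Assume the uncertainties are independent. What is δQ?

Let w = z·u^2 = 34.54. δw/w = √((1·δz/z)² + (2·δu/u)²) = √(0.00250 + 0.00884) = 0.106, so δw = 3.68.
Q = w − q + p: δQ = √(δw² + δq² + δp²) = √(13.5 + 1.06 + 0.962) = 3.94

3.94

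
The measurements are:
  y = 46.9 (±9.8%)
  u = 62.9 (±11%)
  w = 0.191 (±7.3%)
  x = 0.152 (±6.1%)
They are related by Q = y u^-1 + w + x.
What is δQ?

Let p = y·u^-1 = 0.746. δp/p = √((1·δy/y)² + (-1·δu/u)²) = √(0.00960 + 0.0121) = 0.147, so δp = 0.110.
Q = p + w + x: δQ = √(δp² + δw² + δx²) = √(0.0121 + 0.000194 + 8.6e-05) = 0.111

0.111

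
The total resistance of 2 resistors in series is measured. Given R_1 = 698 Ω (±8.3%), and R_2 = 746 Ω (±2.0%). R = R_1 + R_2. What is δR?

59.8 Ω

R is a linear combination, so absolute uncertainties add in quadrature:
  (δR_1)² = 3360;  (δR_2)² = 223
δR = √(3580) = 59.8 Ω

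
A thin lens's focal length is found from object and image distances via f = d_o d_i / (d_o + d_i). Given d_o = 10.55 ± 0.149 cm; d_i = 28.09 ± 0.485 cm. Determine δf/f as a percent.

∂f/∂d_o = (d_i/(d_o+d_i))² = 0.528;  ∂f/∂d_i = (d_o/(d_o+d_i))² = 0.0745
δf = √((∂f/∂d_o · δd_o)² + (∂f/∂d_i · δd_i)²) = √(0.00620 + 0.00131) = 0.0866 cm
f = 7.670 cm, so δf/f = 0.0866/7.670 = 0.0113.

1.13%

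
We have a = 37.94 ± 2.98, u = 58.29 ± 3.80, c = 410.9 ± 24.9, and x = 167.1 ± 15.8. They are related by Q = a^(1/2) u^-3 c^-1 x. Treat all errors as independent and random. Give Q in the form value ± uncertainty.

For a monomial Q ∝ a^(1/2), u^-3, c^-1, x, fractional errors add in quadrature:
  (½·δa/a)² = (0.5×0.0785)² = 0.00154;  (-3·δu/u)² = (-3×0.0652)² = 0.0382;  (-1·δc/c)² = (-1×0.0606)² = 0.00367;  (1·δx/x)² = (1×0.0946)² = 0.00894
δQ/Q = √(0.0524) = 0.229
Q = 1.265e-05, so δQ = 0.229 × 1.265e-05 = 2.9e-06.

(1.265 ± 0.290) × 10^-5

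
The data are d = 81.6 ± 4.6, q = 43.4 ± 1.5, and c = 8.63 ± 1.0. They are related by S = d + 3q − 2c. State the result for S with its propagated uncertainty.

195 ± 6.74

For a sum/difference, combine absolute errors in quadrature:
  (δd)² = 21.2;  (3·δq)² = 20.2;  (2·δc)² = 4.00
δS = √(45.4) = 6.74
S = 195.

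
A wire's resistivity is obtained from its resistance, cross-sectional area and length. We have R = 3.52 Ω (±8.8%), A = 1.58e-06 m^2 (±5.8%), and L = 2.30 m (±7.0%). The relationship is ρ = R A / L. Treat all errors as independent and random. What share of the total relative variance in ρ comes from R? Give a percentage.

48.4%

(δρ/ρ)² = (1·δR/R)² + (1·δA/A)² + (-1·δL/L)²
  R term: (1×0.0880)² = 0.00774
  A term: (1×0.0580)² = 0.00336
  L term: (-1×0.0700)² = 0.00490
Total = 0.0160. Share from R = 0.00774/0.0160 = 0.484.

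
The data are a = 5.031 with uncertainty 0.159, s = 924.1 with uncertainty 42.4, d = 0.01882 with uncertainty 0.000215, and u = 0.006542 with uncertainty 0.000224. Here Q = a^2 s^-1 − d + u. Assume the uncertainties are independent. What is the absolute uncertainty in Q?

0.00216

Let p = a^2·s^-1 = 0.02739. δp/p = √((2·δa/a)² + (-1·δs/s)²) = √(0.00400 + 0.00211) = 0.0781, so δp = 0.00214.
Q = p − d + u: δQ = √(δp² + δd² + δu²) = √(4.58e-06 + 4.62e-08 + 5.02e-08) = 0.00216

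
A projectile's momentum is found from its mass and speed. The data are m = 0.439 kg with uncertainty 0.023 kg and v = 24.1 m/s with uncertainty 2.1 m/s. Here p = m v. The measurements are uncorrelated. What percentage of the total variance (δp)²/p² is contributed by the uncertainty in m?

(δp/p)² = (1·δm/m)² + (1·δv/v)²
  m term: (1×0.0524)² = 0.00274
  v term: (1×0.0871)² = 0.00759
Total = 0.0103. Share from m = 0.00274/0.0103 = 0.266.

26.6%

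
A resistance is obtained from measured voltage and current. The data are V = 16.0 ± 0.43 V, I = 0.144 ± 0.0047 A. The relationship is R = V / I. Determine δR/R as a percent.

4.23%

Since R is a product/quotient, work with relative uncertainties:
  (1·δV/V)² = (1×0.0269)² = 0.000722;  (-1·δI/I)² = (-1×0.0326)² = 0.00107
δR/R = √(0.00179) = 0.0423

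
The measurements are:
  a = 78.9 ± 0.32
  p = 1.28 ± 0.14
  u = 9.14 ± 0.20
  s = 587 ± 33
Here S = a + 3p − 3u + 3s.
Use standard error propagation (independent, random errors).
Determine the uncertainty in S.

Sums and differences: (δS)² = Σ (cᵢ δxᵢ)².
  (δa)² = 0.102;  (3·δp)² = 0.176;  (3·δu)² = 0.360;  (3·δs)² = 9800
δS = √(9800) = 99.0

99.0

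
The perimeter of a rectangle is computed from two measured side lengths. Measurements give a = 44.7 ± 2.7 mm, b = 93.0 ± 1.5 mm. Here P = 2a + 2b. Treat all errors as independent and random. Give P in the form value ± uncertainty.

P is a linear combination, so absolute uncertainties add in quadrature:
  (2·δa)² = 29.2;  (2·δb)² = 9.00
δP = √(38.2) = 6.18 mm
P = 275 mm.

275 ± 6.18 mm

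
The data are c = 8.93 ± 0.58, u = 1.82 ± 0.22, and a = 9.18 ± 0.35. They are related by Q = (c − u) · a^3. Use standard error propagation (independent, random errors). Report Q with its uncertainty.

Let w = c − u = 7.11. δw = √(δc² + δu²) = √(0.336 + 0.0484) = 0.620, so δw/w = 0.0872.
Q is then a monomial in w, a:
δQ/Q = √((δw/w)² + (3·δa/a)²) = √(0.00761 + 0.0131) = 0.144
Q = 5500, so δQ = 0.144 × 5500 = 791.

5500 ± 791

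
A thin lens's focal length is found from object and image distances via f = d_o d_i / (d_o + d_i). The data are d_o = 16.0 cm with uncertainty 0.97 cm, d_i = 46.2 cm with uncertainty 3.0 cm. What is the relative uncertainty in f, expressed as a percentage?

4.80%

∂f/∂d_o = (d_i/(d_o+d_i))² = 0.552;  ∂f/∂d_i = (d_o/(d_o+d_i))² = 0.0662
δf = √((∂f/∂d_o · δd_o)² + (∂f/∂d_i · δd_i)²) = √(0.286 + 0.0394) = 0.571 cm
f = 11.9 cm, so δf/f = 0.571/11.9 = 0.0480.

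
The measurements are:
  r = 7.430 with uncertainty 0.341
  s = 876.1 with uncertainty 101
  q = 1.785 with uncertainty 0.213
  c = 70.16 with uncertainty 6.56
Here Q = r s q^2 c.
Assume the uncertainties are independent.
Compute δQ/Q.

0.285

Relative error in a monomial: (δQ/Q)² = Σ (nᵢ · δxᵢ/xᵢ)².
  (1·δr/r)² = (1×0.0459)² = 0.00211;  (1·δs/s)² = (1×0.115)² = 0.0133;  (2·δq/q)² = (2×0.119)² = 0.0570;  (1·δc/c)² = (1×0.0935)² = 0.00874
δQ/Q = √(0.0811) = 0.285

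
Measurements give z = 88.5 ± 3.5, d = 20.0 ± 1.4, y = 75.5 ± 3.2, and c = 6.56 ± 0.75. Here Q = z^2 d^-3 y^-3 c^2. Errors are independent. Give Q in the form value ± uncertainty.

(9.79 ± 3.37) × 10^-5

For a monomial Q ∝ z^2, d^-3, y^-3, c^2, fractional errors add in quadrature:
  (2·δz/z)² = (2×0.0395)² = 0.00626;  (-3·δd/d)² = (-3×0.0700)² = 0.0441;  (-3·δy/y)² = (-3×0.0424)² = 0.0162;  (2·δc/c)² = (2×0.114)² = 0.0523
δQ/Q = √(0.119) = 0.345
Q = 9.79e-05, so δQ = 0.345 × 9.79e-05 = 3.37e-05.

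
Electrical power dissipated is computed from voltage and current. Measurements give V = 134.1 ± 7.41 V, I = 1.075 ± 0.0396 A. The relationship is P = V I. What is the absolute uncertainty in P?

Since P is a product/quotient, work with relative uncertainties:
  (1·δV/V)² = (1×0.0553)² = 0.00305;  (1·δI/I)² = (1×0.0368)² = 0.00136
δP/P = √(0.00441) = 0.0664
P = 144.2 W, so δP = 0.0664 × 144.2 = 9.57 W.

9.57 W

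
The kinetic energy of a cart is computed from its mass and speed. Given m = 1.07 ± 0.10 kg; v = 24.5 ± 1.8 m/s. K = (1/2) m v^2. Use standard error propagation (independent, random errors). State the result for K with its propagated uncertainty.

Each factor contributes (exponent × relative error)² to (δK/K)²:
  (1·δm/m)² = (1×0.0935)² = 0.00873;  (2·δv/v)² = (2×0.0735)² = 0.0216
δK/K = √(0.0303) = 0.174
K = 321 J, so δK = 0.174 × 321 = 55.9 J.

321 ± 55.9 J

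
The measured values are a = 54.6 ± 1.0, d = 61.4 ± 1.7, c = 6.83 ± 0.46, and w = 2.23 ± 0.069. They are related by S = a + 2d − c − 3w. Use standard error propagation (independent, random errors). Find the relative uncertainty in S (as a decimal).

Each term contributes (cᵢ δxᵢ)² to (δS)²:
  (δa)² = 1.00;  (2·δd)² = 11.6;  (δc)² = 0.212;  (3·δw)² = 0.0428
δS = √(12.8) = 3.58
S = 164, so δS/S = 3.58/164 = 0.0218.

0.0218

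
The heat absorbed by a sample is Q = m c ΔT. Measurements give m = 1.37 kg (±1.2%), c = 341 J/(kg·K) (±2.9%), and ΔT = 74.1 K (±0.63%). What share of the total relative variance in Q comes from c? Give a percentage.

(δQ/Q)² = (1·δm/m)² + (1·δc/c)² + (1·δΔT/ΔT)²
  m term: (1×0.0120)² = 0.000144
  c term: (1×0.0290)² = 0.000841
  ΔT term: (1×0.00630)² = 3.97e-05
Total = 0.00102. Share from c = 0.000841/0.00102 = 0.821.

82.1%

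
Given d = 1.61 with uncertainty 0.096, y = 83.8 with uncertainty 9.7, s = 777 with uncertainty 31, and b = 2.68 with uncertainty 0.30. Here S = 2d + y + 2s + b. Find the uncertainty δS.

Absolute uncertainties add in quadrature for a linear combination:
  (2·δd)² = 0.0369;  (δy)² = 94.1;  (2·δs)² = 3840;  (δb)² = 0.0900
δS = √(3940) = 62.8

62.8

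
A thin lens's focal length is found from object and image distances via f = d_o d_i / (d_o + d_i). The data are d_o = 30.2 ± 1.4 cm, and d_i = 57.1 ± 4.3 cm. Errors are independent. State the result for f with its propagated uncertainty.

19.8 ± 0.790 cm

∂f/∂d_o = (d_i/(d_o+d_i))² = 0.428;  ∂f/∂d_i = (d_o/(d_o+d_i))² = 0.120
δf = √((∂f/∂d_o · δd_o)² + (∂f/∂d_i · δd_i)²) = √(0.359 + 0.265) = 0.790 cm
f = 19.8 cm.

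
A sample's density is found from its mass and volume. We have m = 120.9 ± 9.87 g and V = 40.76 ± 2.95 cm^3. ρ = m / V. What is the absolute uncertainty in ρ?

Relative error in a monomial: (δρ/ρ)² = Σ (nᵢ · δxᵢ/xᵢ)².
  (1·δm/m)² = (1×0.0816)² = 0.00666;  (-1·δV/V)² = (-1×0.0724)² = 0.00524
δρ/ρ = √(0.0119) = 0.109
ρ = 2.966 g/cm^3, so δρ = 0.109 × 2.966 = 0.324 g/cm^3.

0.324 g/cm^3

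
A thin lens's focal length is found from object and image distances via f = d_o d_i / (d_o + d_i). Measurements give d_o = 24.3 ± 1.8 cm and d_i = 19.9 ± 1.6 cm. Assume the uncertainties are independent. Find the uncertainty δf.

∂f/∂d_o = (d_i/(d_o+d_i))² = 0.203;  ∂f/∂d_i = (d_o/(d_o+d_i))² = 0.302
δf = √((∂f/∂d_o · δd_o)² + (∂f/∂d_i · δd_i)²) = √(0.133 + 0.234) = 0.606 cm

0.606 cm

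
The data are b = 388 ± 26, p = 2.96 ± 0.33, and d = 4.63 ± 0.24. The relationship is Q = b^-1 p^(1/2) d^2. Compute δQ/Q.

0.135

Relative error in a monomial: (δQ/Q)² = Σ (nᵢ · δxᵢ/xᵢ)².
  (-1·δb/b)² = (-1×0.0670)² = 0.00449;  (½·δp/p)² = (0.5×0.111)² = 0.00311;  (2·δd/d)² = (2×0.0518)² = 0.0107
δQ/Q = √(0.0183) = 0.135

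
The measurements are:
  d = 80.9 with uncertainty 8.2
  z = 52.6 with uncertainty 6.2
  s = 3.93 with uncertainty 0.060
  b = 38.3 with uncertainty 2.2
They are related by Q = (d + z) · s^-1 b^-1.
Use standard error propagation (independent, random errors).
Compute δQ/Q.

0.0973

Let u = d + z = 134. δu = √(δd² + δz²) = √(67.2 + 38.4) = 10.3, so δu/u = 0.0770.
Q is then a monomial in u, s, b:
δQ/Q = √((δu/u)² + (-1·δs/s)² + (-1·δb/b)²) = √(0.00593 + 0.000233 + 0.00330) = 0.0973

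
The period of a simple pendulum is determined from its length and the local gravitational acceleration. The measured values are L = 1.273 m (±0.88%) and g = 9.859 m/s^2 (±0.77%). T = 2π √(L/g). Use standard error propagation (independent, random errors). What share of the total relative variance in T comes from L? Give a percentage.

(δT/T)² = (½·δL/L)² + (−½·δg/g)²
  L term: (0.5×0.00880)² = 1.94e-05
  g term: (-0.5×0.00770)² = 1.48e-05
Total = 3.42e-05. Share from L = 1.94e-05/3.42e-05 = 0.566.

56.6%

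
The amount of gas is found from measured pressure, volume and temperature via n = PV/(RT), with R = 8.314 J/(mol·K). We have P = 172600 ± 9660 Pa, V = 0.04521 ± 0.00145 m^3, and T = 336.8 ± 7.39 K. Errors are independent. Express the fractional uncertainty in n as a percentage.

6.81%

Each factor contributes (exponent × relative error)² to (δn/n)²:
  (1·δP/P)² = (1×0.0560)² = 0.00313;  (1·δV/V)² = (1×0.0321)² = 0.00103;  (-1·δT/T)² = (-1×0.0219)² = 0.000481
δn/n = √(0.00464) = 0.0681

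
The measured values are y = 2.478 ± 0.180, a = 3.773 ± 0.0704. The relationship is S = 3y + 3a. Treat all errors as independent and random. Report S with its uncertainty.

18.75 ± 0.580

Sums and differences: (δS)² = Σ (cᵢ δxᵢ)².
  (3·δy)² = 0.292;  (3·δa)² = 0.0446
δS = √(0.336) = 0.580
S = 18.75.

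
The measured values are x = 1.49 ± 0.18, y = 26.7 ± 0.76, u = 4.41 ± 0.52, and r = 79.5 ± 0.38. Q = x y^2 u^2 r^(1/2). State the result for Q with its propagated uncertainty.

Products/powers → add relative errors in quadrature, weighted by exponent:
  (1·δx/x)² = (1×0.121)² = 0.0146;  (2·δy/y)² = (2×0.0285)² = 0.00324;  (2·δu/u)² = (2×0.118)² = 0.0556;  (½·δr/r)² = (0.5×0.00478)² = 5.71e-06
δQ/Q = √(0.0735) = 0.271
Q = 1.84e+05, so δQ = 0.271 × 1.84e+05 = 49900.

(1.84 ± 0.499) × 10^5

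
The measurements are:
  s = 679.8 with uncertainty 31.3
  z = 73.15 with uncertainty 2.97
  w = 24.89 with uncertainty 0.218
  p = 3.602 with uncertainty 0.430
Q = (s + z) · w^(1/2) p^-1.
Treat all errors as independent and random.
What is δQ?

132

Let u = s + z = 752.9. δu = √(δs² + δz²) = √(980 + 8.82) = 31.4, so δu/u = 0.0418.
Q is then a monomial in u, w, p:
δQ/Q = √((δu/u)² + (½·δw/w)² + (-1·δp/p)²) = √(0.00174 + 1.92e-05 + 0.0143) = 0.127
Q = 1043, so δQ = 0.127 × 1043 = 132.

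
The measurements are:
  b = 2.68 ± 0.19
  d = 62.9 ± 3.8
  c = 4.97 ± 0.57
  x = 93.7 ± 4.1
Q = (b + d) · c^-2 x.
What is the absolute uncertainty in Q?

Let u = b + d = 65.6. δu = √(δb² + δd²) = √(0.0361 + 14.4) = 3.80, so δu/u = 0.0580.
Q is then a monomial in u, c, x:
δQ/Q = √((δu/u)² + (-2·δc/c)² + (1·δx/x)²) = √(0.00337 + 0.0526 + 0.00191) = 0.241
Q = 249, so δQ = 0.241 × 249 = 59.9.

59.9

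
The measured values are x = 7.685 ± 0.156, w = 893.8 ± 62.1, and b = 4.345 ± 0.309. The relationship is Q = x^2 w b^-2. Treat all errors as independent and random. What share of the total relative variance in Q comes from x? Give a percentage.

(δQ/Q)² = (2·δx/x)² + (1·δw/w)² + (-2·δb/b)²
  x term: (2×0.0203)² = 0.00165
  w term: (1×0.0695)² = 0.00483
  b term: (-2×0.0711)² = 0.0202
Total = 0.0267. Share from x = 0.00165/0.0267 = 0.0617.

6.17%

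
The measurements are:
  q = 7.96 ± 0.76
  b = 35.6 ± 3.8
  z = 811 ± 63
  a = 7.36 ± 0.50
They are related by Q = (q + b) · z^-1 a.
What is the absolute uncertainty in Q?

0.0539

Let u = q + b = 43.6. δu = √(δq² + δb²) = √(0.578 + 14.4) = 3.88, so δu/u = 0.0890.
Q is then a monomial in u, z, a:
δQ/Q = √((δu/u)² + (-1·δz/z)² + (1·δa/a)²) = √(0.00791 + 0.00603 + 0.00462) = 0.136
Q = 0.395, so δQ = 0.136 × 0.395 = 0.0539.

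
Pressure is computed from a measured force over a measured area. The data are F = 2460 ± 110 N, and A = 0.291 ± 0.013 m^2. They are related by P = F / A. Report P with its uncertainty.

P is a product of powers, so relative uncertainties combine in quadrature:
  (1·δF/F)² = (1×0.0447)² = 0.00200;  (-1·δA/A)² = (-1×0.0447)² = 0.00200
δP/P = √(0.00400) = 0.0632
P = 8450 Pa, so δP = 0.0632 × 8450 = 534 Pa.

8450 ± 534 Pa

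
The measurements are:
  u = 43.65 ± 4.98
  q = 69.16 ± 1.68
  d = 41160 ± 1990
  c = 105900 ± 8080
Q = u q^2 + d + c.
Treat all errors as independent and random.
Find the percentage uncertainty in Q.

Let p = u·q^2 = 208800. δp/p = √((1·δu/u)² + (2·δq/q)²) = √(0.0130 + 0.00236) = 0.124, so δp = 25900.
Q = p + d + c: δQ = √(δp² + δd² + δc²) = √(6.7e+08 + 3.96e+06 + 6.53e+07) = 27200
Q = 355800, so δQ/Q = 27200/355800 = 0.0764.

7.64%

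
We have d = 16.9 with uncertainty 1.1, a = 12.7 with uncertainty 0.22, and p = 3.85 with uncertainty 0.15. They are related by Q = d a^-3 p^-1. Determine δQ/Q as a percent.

Q is a product of powers, so relative uncertainties combine in quadrature:
  (1·δd/d)² = (1×0.0651)² = 0.00424;  (-3·δa/a)² = (-3×0.0173)² = 0.00270;  (-1·δp/p)² = (-1×0.0390)² = 0.00152
δQ/Q = √(0.00846) = 0.0920

9.20%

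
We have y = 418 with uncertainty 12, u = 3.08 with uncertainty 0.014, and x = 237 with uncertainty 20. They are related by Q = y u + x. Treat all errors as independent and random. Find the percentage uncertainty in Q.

Let p = y·u = 1290. δp/p = √((1·δy/y)² + (1·δu/u)²) = √(0.000824 + 2.07e-05) = 0.0291, so δp = 37.4.
Q = p + x: δQ = √(δp² + δx²) = √(1400 + 400) = 42.4
Q = 1520, so δQ/Q = 42.4/1520 = 0.0278.

2.78%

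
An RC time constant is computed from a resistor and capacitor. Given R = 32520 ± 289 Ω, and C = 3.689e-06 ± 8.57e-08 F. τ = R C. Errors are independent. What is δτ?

0.00298 s

For a monomial τ ∝ R, C, fractional errors add in quadrature:
  (1·δR/R)² = (1×0.00889)² = 7.9e-05;  (1·δC/C)² = (1×0.0232)² = 0.000540
δτ/τ = √(0.000619) = 0.0249
τ = 0.1200 s, so δτ = 0.0249 × 0.1200 = 0.00298 s.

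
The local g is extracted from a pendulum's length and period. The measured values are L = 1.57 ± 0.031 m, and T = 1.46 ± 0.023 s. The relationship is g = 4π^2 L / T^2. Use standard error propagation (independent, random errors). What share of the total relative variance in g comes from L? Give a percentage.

28.2%

(δg/g)² = (1·δL/L)² + (-2·δT/T)²
  L term: (1×0.0197)² = 0.000390
  T term: (-2×0.0158)² = 0.000993
Total = 0.00138. Share from L = 0.000390/0.00138 = 0.282.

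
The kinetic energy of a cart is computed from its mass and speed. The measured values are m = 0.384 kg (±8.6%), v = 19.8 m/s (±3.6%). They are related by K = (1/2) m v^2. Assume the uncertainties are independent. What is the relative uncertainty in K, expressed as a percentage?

Relative error in a monomial: (δK/K)² = Σ (nᵢ · δxᵢ/xᵢ)².
  (1·δm/m)² = (1×0.0860)² = 0.00740;  (2·δv/v)² = (2×0.0360)² = 0.00518
δK/K = √(0.0126) = 0.112

11.2%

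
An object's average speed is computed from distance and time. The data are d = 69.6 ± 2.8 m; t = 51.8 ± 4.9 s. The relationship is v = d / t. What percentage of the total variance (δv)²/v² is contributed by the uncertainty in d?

15.3%

(δv/v)² = (1·δd/d)² + (-1·δt/t)²
  d term: (1×0.0402)² = 0.00162
  t term: (-1×0.0946)² = 0.00895
Total = 0.0106. Share from d = 0.00162/0.0106 = 0.153.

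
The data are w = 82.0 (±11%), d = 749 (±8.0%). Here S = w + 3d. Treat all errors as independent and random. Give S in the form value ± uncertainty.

2330 ± 180

Each term contributes (cᵢ δxᵢ)² to (δS)²:
  (δw)² = 81.4;  (3·δd)² = 32300
δS = √(32400) = 180
S = 2330.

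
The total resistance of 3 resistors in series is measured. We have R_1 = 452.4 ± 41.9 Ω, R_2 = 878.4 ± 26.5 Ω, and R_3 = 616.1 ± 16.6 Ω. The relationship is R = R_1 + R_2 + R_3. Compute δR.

52.3 Ω

R is a linear combination, so absolute uncertainties add in quadrature:
  (δR_1)² = 1760;  (δR_2)² = 702;  (δR_3)² = 276
δR = √(2730) = 52.3 Ω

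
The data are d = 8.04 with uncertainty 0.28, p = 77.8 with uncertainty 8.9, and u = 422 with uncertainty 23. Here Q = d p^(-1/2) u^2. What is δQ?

For a monomial Q ∝ d, p^(-1/2), u^2, fractional errors add in quadrature:
  (1·δd/d)² = (1×0.0348)² = 0.00121;  (−½·δp/p)² = (-0.5×0.114)² = 0.00327;  (2·δu/u)² = (2×0.0545)² = 0.0119
δQ/Q = √(0.0164) = 0.128
Q = 1.62e+05, so δQ = 0.128 × 1.62e+05 = 20800.

20800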